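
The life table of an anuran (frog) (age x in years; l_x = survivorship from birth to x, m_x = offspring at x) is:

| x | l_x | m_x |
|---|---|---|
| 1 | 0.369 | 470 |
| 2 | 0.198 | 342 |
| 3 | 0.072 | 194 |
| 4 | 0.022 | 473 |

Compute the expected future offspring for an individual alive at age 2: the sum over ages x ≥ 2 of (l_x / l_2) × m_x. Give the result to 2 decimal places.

465.10

l_2 = 0.198. Conditional survival from age 2 to x is l_x / l_2.
  x=2: (0.198/0.198) × 342 = 342.0000
  x=3: (0.072/0.198) × 194 = 70.5455
  x=4: (0.022/0.198) × 473 = 52.5556
Sum = 342.0000 + 70.5455 + 52.5556 = 465.1010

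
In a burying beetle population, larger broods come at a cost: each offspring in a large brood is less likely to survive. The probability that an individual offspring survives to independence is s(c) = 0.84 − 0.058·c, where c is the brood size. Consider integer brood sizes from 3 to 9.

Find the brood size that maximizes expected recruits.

Expected recruits = c × s(c):
  c=3: 3 × 0.666 = 1.998
  c=4: 4 × 0.608 = 2.432
  c=5: 5 × 0.550 = 2.750
  c=6: 6 × 0.492 = 2.952
  c=7: 7 × 0.434 = 3.038
  c=8: 8 × 0.376 = 3.008
  c=9: 9 × 0.318 = 2.862
Maximum at c = 7 (3.038 recruits).

7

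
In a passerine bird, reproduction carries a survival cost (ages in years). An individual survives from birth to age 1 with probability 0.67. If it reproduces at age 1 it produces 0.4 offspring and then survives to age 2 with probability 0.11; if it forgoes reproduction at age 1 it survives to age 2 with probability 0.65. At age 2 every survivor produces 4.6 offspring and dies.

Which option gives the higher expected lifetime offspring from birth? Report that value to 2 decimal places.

2.00

breed at age 1: R₀ = 0.67 × (0.4 + 0.11 × 4.6) = 0.67 × 0.9060 = 0.6070
delay to age 2: R₀ = 0.67 × (0.65 × 4.6) = 0.67 × 2.9900 = 2.0033
Higher: delay to age 2 (2.0033).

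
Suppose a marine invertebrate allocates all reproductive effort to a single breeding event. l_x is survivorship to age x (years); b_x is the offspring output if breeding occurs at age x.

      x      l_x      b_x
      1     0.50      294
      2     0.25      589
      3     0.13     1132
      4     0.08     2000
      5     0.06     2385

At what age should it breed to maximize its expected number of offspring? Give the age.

4

Expected offspring if breeding at age x = l_x × b_x:
  age 1: 0.50 × 294 = 147.000
  age 2: 0.25 × 589 = 147.250
  age 3: 0.13 × 1132 = 147.160
  age 4: 0.08 × 2000 = 160.000
  age 5: 0.06 × 2385 = 143.100
Maximum at age 4 (160.000).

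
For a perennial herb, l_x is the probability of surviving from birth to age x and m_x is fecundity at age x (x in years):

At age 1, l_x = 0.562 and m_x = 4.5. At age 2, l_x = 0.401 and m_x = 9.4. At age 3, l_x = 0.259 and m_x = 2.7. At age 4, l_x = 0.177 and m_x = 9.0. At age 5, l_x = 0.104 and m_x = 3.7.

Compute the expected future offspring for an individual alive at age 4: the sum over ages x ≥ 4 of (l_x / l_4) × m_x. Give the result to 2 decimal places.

l_4 = 0.177. Conditional survival from age 4 to x is l_x / l_4.
  x=4: (0.177/0.177) × 9.0 = 9.0000
  x=5: (0.104/0.177) × 3.7 = 2.1740
Sum = 9.0000 + 2.1740 = 11.1740

11.17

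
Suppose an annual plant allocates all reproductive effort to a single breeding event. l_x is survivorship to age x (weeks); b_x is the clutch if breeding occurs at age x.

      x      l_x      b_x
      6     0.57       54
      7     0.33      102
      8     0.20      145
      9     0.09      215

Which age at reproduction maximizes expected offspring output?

Expected offspring if breeding at age x = l_x × b_x:
  age 6: 0.57 × 54 = 30.780
  age 7: 0.33 × 102 = 33.660
  age 8: 0.20 × 145 = 29.000
  age 9: 0.09 × 215 = 19.350
Maximum at age 7 (33.660).

7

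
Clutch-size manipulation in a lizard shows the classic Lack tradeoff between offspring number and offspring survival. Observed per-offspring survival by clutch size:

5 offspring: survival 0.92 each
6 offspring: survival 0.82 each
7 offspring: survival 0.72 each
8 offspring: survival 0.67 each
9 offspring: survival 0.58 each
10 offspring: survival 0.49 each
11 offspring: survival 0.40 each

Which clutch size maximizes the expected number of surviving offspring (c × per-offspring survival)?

8

Expected surviving offspring = c × s(c):
  c=5: 5 × 0.92 = 4.600
  c=6: 6 × 0.82 = 4.920
  c=7: 7 × 0.72 = 5.040
  c=8: 8 × 0.67 = 5.360
  c=9: 9 × 0.58 = 5.220
  c=10: 10 × 0.49 = 4.900
  c=11: 11 × 0.40 = 4.400
Maximum at c = 8 (5.360 surviving offspring).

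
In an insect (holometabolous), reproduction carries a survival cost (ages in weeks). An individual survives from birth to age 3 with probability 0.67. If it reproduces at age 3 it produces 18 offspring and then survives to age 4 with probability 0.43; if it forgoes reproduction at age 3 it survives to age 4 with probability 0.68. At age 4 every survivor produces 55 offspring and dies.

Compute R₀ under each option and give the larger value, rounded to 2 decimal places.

breed at age 3: R₀ = 0.67 × (18 + 0.43 × 55) = 0.67 × 41.6500 = 27.9055
delay to age 4: R₀ = 0.67 × (0.68 × 55) = 0.67 × 37.4000 = 25.0580
Higher: breed at age 3 (27.9055).

27.91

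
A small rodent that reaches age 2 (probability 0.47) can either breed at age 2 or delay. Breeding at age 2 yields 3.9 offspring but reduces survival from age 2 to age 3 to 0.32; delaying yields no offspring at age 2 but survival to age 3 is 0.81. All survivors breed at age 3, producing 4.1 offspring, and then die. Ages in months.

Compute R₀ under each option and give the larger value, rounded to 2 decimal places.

2.45

breed at age 2: R₀ = 0.47 × (3.9 + 0.32 × 4.1) = 0.47 × 5.2120 = 2.4496
delay to age 3: R₀ = 0.47 × (0.81 × 4.1) = 0.47 × 3.3210 = 1.5609
Higher: breed at age 2 (2.4496).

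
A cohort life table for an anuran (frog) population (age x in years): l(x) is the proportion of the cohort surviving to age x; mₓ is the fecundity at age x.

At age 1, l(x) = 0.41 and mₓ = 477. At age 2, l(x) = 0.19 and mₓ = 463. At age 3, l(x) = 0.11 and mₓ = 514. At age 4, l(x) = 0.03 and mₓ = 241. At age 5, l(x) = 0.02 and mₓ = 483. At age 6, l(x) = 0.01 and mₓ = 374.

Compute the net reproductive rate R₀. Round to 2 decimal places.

R₀ = Σ l(x) mₓ:
  age 1: 0.41 × 477 = 195.5700
  age 2: 0.19 × 463 = 87.9700
  age 3: 0.11 × 514 = 56.5400
  age 4: 0.03 × 241 = 7.2300
  age 5: 0.02 × 483 = 9.6600
  age 6: 0.01 × 374 = 3.7400
R₀ = 195.5700 + 87.9700 + 56.5400 + 7.2300 + 9.6600 + 3.7400 = 360.7100

360.71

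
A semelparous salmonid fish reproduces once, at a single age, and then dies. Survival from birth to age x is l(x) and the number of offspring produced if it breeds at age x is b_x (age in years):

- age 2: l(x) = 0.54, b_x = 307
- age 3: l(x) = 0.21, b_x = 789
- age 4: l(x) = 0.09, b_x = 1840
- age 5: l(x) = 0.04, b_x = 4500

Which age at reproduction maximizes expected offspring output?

Expected offspring if breeding at age x = l(x) × b_x:
  age 2: 0.54 × 307 = 165.780
  age 3: 0.21 × 789 = 165.690
  age 4: 0.09 × 1840 = 165.600
  age 5: 0.04 × 4500 = 180.000
Maximum at age 5 (180.000).

5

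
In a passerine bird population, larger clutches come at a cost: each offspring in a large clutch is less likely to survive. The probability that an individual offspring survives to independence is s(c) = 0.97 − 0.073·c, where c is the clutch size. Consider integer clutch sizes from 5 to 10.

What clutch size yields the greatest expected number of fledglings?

7

Expected fledglings = c × s(c):
  c=5: 5 × 0.605 = 3.025
  c=6: 6 × 0.532 = 3.192
  c=7: 7 × 0.459 = 3.213
  c=8: 8 × 0.386 = 3.088
  c=9: 9 × 0.313 = 2.817
  c=10: 10 × 0.240 = 2.400
Maximum at c = 7 (3.213 fledglings).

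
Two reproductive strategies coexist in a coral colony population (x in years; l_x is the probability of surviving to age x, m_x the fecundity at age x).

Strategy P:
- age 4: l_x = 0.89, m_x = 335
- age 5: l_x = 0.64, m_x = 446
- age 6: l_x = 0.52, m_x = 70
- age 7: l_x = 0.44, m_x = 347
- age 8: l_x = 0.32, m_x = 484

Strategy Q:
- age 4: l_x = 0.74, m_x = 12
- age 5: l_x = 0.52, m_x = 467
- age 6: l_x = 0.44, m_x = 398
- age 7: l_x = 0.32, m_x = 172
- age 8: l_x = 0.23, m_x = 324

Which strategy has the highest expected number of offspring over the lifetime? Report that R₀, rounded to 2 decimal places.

Strategy P: R₀ = 0.89×335 + 0.64×446 + 0.52×70 + 0.44×347 + 0.32×484 = 927.5500
Strategy Q: R₀ = 0.74×12 + 0.52×467 + 0.44×398 + 0.32×172 + 0.23×324 = 556.4000
Highest R₀: strategy P with 927.5500.

927.55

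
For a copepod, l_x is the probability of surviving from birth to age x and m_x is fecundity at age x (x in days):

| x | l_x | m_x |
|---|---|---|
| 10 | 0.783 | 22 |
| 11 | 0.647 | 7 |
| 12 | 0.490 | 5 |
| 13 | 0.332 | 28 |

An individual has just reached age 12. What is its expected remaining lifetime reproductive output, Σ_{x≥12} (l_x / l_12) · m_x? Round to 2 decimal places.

23.97

l_12 = 0.490. Conditional survival from age 12 to x is l_x / l_12.
  x=12: (0.490/0.490) × 5 = 5.0000
  x=13: (0.332/0.490) × 28 = 18.9714
Sum = 5.0000 + 18.9714 = 23.9714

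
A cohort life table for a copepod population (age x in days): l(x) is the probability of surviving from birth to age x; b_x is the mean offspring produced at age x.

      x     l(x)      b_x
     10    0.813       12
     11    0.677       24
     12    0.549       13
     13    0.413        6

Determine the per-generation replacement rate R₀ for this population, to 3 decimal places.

R₀ = Σ l(x) b_x:
  age 10: 0.813 × 12 = 9.7560
  age 11: 0.677 × 24 = 16.2480
  age 12: 0.549 × 13 = 7.1370
  age 13: 0.413 × 6 = 2.4780
R₀ = 9.7560 + 16.2480 + 7.1370 + 2.4780 = 35.6190

35.619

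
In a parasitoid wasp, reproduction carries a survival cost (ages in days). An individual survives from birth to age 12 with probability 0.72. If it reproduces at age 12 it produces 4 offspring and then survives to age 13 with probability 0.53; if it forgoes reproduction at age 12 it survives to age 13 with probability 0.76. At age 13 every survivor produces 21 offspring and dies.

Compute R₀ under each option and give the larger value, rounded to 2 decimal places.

11.49

breed at age 12: R₀ = 0.72 × (4 + 0.53 × 21) = 0.72 × 15.1300 = 10.8936
delay to age 13: R₀ = 0.72 × (0.76 × 21) = 0.72 × 15.9600 = 11.4912
Higher: delay to age 13 (11.4912).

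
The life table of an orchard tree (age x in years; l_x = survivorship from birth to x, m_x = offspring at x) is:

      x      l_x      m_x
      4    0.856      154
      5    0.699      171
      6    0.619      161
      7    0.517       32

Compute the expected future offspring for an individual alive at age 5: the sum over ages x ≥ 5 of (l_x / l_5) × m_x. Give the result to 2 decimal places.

l_5 = 0.699. Conditional survival from age 5 to x is l_x / l_5.
  x=5: (0.699/0.699) × 171 = 171.0000
  x=6: (0.619/0.699) × 161 = 142.5737
  x=7: (0.517/0.699) × 32 = 23.6681
Sum = 171.0000 + 142.5737 + 23.6681 = 337.2418

337.24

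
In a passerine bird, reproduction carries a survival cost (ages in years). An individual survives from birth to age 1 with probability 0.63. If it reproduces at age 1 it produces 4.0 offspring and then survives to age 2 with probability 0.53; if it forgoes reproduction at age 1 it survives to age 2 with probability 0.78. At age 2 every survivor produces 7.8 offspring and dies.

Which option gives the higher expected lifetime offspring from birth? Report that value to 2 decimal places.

5.12

breed at age 1: R₀ = 0.63 × (4.0 + 0.53 × 7.8) = 0.63 × 8.1340 = 5.1244
delay to age 2: R₀ = 0.63 × (0.78 × 7.8) = 0.63 × 6.0840 = 3.8329
Higher: breed at age 1 (5.1244).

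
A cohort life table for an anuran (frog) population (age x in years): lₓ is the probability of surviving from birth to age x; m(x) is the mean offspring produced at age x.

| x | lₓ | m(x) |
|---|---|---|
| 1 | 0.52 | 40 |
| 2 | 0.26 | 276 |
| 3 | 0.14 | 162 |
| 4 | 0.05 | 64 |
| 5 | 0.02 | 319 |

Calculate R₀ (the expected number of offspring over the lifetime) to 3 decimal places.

R₀ = Σ lₓ m(x):
  age 1: 0.52 × 40 = 20.8000
  age 2: 0.26 × 276 = 71.7600
  age 3: 0.14 × 162 = 22.6800
  age 4: 0.05 × 64 = 3.2000
  age 5: 0.02 × 319 = 6.3800
R₀ = 20.8000 + 71.7600 + 22.6800 + 3.2000 + 6.3800 = 124.8200

124.820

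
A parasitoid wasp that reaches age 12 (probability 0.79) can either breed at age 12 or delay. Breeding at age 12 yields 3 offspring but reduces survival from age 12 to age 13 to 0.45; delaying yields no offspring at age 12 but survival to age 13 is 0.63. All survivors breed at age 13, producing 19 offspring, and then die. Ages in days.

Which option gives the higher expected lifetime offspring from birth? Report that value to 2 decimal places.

9.46

breed at age 12: R₀ = 0.79 × (3 + 0.45 × 19) = 0.79 × 11.5500 = 9.1245
delay to age 13: R₀ = 0.79 × (0.63 × 19) = 0.79 × 11.9700 = 9.4563
Higher: delay to age 13 (9.4563).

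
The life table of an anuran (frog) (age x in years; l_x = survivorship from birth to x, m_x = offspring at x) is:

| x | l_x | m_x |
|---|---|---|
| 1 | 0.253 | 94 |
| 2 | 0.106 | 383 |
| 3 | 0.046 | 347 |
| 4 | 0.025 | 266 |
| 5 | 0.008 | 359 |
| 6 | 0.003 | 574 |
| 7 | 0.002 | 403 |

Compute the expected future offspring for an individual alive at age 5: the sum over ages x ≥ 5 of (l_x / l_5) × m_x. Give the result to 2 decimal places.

l_5 = 0.008. Conditional survival from age 5 to x is l_x / l_5.
  x=5: (0.008/0.008) × 359 = 359.0000
  x=6: (0.003/0.008) × 574 = 215.2500
  x=7: (0.002/0.008) × 403 = 100.7500
Sum = 359.0000 + 215.2500 + 100.7500 = 675.0000

675.00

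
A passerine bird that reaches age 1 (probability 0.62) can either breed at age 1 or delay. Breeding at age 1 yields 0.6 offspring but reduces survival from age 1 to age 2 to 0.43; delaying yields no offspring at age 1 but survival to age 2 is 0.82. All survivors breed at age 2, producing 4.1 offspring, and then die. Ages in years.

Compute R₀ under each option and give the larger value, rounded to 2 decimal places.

2.08

breed at age 1: R₀ = 0.62 × (0.6 + 0.43 × 4.1) = 0.62 × 2.3630 = 1.4651
delay to age 2: R₀ = 0.62 × (0.82 × 4.1) = 0.62 × 3.3620 = 2.0844
Higher: delay to age 2 (2.0844).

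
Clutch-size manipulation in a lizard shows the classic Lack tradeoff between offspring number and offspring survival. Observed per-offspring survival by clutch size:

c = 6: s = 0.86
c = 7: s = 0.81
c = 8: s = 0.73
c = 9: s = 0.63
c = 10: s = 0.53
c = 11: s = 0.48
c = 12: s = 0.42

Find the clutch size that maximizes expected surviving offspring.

Expected surviving offspring = c × s(c):
  c=6: 6 × 0.86 = 5.160
  c=7: 7 × 0.81 = 5.670
  c=8: 8 × 0.73 = 5.840
  c=9: 9 × 0.63 = 5.670
  c=10: 10 × 0.53 = 5.300
  c=11: 11 × 0.48 = 5.280
  c=12: 12 × 0.42 = 5.040
Maximum at c = 8 (5.840 surviving offspring).

8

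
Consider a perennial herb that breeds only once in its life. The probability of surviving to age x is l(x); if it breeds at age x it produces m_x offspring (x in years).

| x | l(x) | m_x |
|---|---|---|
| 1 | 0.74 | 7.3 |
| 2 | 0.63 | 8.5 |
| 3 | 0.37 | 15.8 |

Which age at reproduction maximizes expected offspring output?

3

Expected offspring if breeding at age x = l(x) × m_x:
  age 1: 0.74 × 7.3 = 5.402
  age 2: 0.63 × 8.5 = 5.355
  age 3: 0.37 × 15.8 = 5.846
Maximum at age 3 (5.846).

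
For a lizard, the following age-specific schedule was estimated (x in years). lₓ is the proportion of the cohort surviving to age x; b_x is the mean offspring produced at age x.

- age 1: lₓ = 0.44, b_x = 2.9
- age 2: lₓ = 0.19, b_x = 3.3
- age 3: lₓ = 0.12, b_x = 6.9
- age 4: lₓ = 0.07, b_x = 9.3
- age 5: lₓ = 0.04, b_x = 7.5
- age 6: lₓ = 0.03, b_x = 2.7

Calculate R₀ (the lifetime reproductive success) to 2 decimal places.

R₀ = Σ lₓ b_x:
  age 1: 0.44 × 2.9 = 1.2760
  age 2: 0.19 × 3.3 = 0.6270
  age 3: 0.12 × 6.9 = 0.8280
  age 4: 0.07 × 9.3 = 0.6510
  age 5: 0.04 × 7.5 = 0.3000
  age 6: 0.03 × 2.7 = 0.0810
R₀ = 1.2760 + 0.6270 + 0.8280 + 0.6510 + 0.3000 + 0.0810 = 3.7630

3.76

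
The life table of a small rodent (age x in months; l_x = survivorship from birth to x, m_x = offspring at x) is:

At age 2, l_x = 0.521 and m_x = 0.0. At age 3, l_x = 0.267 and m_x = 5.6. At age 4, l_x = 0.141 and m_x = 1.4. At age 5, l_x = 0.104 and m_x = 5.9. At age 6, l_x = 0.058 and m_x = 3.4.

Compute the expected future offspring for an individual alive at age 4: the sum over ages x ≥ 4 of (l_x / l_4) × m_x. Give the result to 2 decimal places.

l_4 = 0.141. Conditional survival from age 4 to x is l_x / l_4.
  x=4: (0.141/0.141) × 1.4 = 1.4000
  x=5: (0.104/0.141) × 5.9 = 4.3518
  x=6: (0.058/0.141) × 3.4 = 1.3986
Sum = 1.4000 + 4.3518 + 1.3986 = 7.1504

7.15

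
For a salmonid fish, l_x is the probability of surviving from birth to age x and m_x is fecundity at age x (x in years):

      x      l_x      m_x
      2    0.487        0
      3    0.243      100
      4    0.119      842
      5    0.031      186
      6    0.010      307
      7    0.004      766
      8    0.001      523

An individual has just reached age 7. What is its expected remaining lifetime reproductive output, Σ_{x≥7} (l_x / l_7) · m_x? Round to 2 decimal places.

l_7 = 0.004. Conditional survival from age 7 to x is l_x / l_7.
  x=7: (0.004/0.004) × 766 = 766.0000
  x=8: (0.001/0.004) × 523 = 130.7500
Sum = 766.0000 + 130.7500 = 896.7500

896.75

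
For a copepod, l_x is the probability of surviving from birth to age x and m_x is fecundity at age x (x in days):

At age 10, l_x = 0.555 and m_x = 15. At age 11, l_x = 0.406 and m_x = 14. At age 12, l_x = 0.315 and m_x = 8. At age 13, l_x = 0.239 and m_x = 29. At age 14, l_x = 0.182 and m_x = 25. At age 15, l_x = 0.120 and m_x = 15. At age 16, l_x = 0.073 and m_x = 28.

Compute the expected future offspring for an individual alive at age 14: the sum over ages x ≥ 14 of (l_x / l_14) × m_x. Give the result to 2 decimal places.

l_14 = 0.182. Conditional survival from age 14 to x is l_x / l_14.
  x=14: (0.182/0.182) × 25 = 25.0000
  x=15: (0.120/0.182) × 15 = 9.8901
  x=16: (0.073/0.182) × 28 = 11.2308
Sum = 25.0000 + 9.8901 + 11.2308 = 46.1209

46.12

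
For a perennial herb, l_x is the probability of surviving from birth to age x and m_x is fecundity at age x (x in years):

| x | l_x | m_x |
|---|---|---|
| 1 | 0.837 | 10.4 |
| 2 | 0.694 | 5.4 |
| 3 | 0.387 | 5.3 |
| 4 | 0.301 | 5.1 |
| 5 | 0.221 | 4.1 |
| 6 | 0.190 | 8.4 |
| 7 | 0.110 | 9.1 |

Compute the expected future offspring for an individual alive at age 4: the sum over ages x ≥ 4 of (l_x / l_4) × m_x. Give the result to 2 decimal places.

16.74

l_4 = 0.301. Conditional survival from age 4 to x is l_x / l_4.
  x=4: (0.301/0.301) × 5.1 = 5.1000
  x=5: (0.221/0.301) × 4.1 = 3.0103
  x=6: (0.190/0.301) × 8.4 = 5.3023
  x=7: (0.110/0.301) × 9.1 = 3.3256
Sum = 5.1000 + 3.0103 + 5.3023 + 3.3256 = 16.7382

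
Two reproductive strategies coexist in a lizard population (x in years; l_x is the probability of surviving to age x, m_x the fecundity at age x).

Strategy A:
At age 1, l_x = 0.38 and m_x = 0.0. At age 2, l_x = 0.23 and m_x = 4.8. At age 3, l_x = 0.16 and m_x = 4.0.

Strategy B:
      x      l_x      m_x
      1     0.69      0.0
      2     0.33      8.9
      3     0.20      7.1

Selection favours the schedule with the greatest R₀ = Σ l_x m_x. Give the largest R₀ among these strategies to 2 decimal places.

4.36

Strategy A: R₀ = 0.38×0.0 + 0.23×4.8 + 0.16×4.0 = 1.7440
Strategy B: R₀ = 0.69×0.0 + 0.33×8.9 + 0.20×7.1 = 4.3570
Highest R₀: strategy B with 4.3570.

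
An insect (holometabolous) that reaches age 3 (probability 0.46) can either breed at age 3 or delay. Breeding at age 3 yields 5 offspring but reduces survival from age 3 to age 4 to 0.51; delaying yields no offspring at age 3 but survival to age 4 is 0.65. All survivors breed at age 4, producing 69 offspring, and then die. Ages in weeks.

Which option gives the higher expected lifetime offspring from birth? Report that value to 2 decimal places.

20.63

breed at age 3: R₀ = 0.46 × (5 + 0.51 × 69) = 0.46 × 40.1900 = 18.4874
delay to age 4: R₀ = 0.46 × (0.65 × 69) = 0.46 × 44.8500 = 20.6310
Higher: delay to age 4 (20.6310).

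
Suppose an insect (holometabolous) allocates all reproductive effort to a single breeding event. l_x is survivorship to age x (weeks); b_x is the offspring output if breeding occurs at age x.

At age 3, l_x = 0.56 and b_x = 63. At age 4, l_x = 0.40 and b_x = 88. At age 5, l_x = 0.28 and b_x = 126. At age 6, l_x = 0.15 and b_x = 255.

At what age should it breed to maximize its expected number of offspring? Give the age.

Expected offspring if breeding at age x = l_x × b_x:
  age 3: 0.56 × 63 = 35.280
  age 4: 0.40 × 88 = 35.200
  age 5: 0.28 × 126 = 35.280
  age 6: 0.15 × 255 = 38.250
Maximum at age 6 (38.250).

6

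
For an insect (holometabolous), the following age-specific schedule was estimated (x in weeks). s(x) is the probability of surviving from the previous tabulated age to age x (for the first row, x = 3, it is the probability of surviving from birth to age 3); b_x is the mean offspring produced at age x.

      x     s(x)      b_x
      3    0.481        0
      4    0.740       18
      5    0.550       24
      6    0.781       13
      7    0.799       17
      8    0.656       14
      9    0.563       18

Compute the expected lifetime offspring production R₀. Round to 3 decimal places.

Survivorship from birth: l_x = s_3·s_4·…·s_x.
  l_3 = 0.48100
  l_4 = 0.35594
  l_5 = 0.19577
  l_6 = 0.15289
  l_7 = 0.12216
  l_8 = 0.08014
  l_9 = 0.04512
R₀ = Σ l_x b_x:
  age 3: 0.48100 × 0 = 0.0000
  age 4: 0.35594 × 18 = 6.4069
  age 5: 0.19577 × 24 = 4.6985
  age 6: 0.15289 × 13 = 1.9876
  age 7: 0.12216 × 17 = 2.0767
  age 8: 0.08014 × 14 = 1.1220
  age 9: 0.04512 × 18 = 0.8122
R₀ = 0.0000 + 6.4069 + 4.6985 + 1.9876 + 2.0767 + 1.1220 + 0.8122 = 17.1038

17.104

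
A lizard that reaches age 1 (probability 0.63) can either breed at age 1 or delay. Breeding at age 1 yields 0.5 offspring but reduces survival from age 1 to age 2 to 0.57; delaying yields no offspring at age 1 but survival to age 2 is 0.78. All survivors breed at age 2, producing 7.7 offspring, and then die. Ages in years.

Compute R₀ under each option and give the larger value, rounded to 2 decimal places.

breed at age 1: R₀ = 0.63 × (0.5 + 0.57 × 7.7) = 0.63 × 4.8890 = 3.0801
delay to age 2: R₀ = 0.63 × (0.78 × 7.7) = 0.63 × 6.0060 = 3.7838
Higher: delay to age 2 (3.7838).

3.78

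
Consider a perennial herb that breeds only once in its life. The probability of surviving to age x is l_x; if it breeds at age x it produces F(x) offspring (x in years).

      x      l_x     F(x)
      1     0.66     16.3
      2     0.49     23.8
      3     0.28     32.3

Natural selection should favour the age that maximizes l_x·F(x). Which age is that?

2

Expected offspring if breeding at age x = l_x × F(x):
  age 1: 0.66 × 16.3 = 10.758
  age 2: 0.49 × 23.8 = 11.662
  age 3: 0.28 × 32.3 = 9.044
Maximum at age 2 (11.662).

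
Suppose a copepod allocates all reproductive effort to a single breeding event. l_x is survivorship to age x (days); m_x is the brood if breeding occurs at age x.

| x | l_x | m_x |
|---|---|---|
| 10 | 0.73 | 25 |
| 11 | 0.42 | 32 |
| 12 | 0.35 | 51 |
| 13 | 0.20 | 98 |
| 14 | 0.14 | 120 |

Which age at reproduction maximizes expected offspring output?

Expected offspring if breeding at age x = l_x × m_x:
  age 10: 0.73 × 25 = 18.250
  age 11: 0.42 × 32 = 13.440
  age 12: 0.35 × 51 = 17.850
  age 13: 0.20 × 98 = 19.600
  age 14: 0.14 × 120 = 16.800
Maximum at age 13 (19.600).

13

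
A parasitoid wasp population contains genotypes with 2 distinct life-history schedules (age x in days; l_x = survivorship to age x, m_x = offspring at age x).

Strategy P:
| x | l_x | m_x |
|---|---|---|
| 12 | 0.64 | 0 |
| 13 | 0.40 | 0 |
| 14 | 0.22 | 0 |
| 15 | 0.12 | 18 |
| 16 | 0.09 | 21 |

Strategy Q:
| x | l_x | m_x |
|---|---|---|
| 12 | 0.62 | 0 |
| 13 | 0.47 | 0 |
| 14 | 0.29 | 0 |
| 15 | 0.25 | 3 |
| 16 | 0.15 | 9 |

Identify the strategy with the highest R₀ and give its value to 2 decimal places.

Strategy P: R₀ = 0.64×0 + 0.40×0 + 0.22×0 + 0.12×18 + 0.09×21 = 4.0500
Strategy Q: R₀ = 0.62×0 + 0.47×0 + 0.29×0 + 0.25×3 + 0.15×9 = 2.1000
Highest R₀: strategy P with 4.0500.

4.05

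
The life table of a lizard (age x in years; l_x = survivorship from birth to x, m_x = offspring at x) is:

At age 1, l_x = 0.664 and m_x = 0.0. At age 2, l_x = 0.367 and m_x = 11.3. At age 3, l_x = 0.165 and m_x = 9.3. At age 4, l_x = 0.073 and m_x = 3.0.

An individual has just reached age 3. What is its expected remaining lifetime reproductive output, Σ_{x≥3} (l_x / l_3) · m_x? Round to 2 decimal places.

10.63

l_3 = 0.165. Conditional survival from age 3 to x is l_x / l_3.
  x=3: (0.165/0.165) × 9.3 = 9.3000
  x=4: (0.073/0.165) × 3.0 = 1.3273
Sum = 9.3000 + 1.3273 = 10.6273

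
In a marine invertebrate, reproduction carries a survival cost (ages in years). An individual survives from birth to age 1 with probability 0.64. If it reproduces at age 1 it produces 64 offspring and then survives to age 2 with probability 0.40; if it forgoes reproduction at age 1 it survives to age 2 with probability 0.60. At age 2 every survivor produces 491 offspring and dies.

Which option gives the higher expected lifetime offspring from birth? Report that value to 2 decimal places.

188.54

breed at age 1: R₀ = 0.64 × (64 + 0.40 × 491) = 0.64 × 260.4000 = 166.6560
delay to age 2: R₀ = 0.64 × (0.60 × 491) = 0.64 × 294.6000 = 188.5440
Higher: delay to age 2 (188.5440).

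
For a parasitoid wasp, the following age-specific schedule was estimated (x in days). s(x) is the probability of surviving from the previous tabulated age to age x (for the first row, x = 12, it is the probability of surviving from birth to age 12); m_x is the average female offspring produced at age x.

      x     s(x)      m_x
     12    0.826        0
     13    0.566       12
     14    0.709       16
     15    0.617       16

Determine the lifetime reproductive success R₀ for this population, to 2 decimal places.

Survivorship from birth: l_x = s_12·s_13·…·s_x.
  l_12 = 0.82600
  l_13 = 0.46752
  l_14 = 0.33147
  l_15 = 0.20452
R₀ = Σ l_x m_x:
  age 12: 0.82600 × 0 = 0.0000
  age 13: 0.46752 × 12 = 5.6102
  age 14: 0.33147 × 16 = 5.3035
  age 15: 0.20452 × 16 = 3.2723
R₀ = 0.0000 + 5.6102 + 5.3035 + 3.2723 = 14.1861

14.19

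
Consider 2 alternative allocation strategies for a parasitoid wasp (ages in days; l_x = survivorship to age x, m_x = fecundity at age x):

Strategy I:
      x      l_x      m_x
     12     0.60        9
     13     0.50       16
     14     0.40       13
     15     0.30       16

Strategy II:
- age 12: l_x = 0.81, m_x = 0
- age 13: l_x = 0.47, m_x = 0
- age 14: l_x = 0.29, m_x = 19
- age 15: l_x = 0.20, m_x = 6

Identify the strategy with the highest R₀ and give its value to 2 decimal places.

23.40

Strategy I: R₀ = 0.60×9 + 0.50×16 + 0.40×13 + 0.30×16 = 23.4000
Strategy II: R₀ = 0.81×0 + 0.47×0 + 0.29×19 + 0.20×6 = 6.7100
Highest R₀: strategy I with 23.4000.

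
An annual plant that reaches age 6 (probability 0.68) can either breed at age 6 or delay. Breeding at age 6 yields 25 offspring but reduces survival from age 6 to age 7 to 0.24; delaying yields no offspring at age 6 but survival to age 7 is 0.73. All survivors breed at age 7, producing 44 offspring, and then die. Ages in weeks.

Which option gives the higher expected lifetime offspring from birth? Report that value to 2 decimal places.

breed at age 6: R₀ = 0.68 × (25 + 0.24 × 44) = 0.68 × 35.5600 = 24.1808
delay to age 7: R₀ = 0.68 × (0.73 × 44) = 0.68 × 32.1200 = 21.8416
Higher: breed at age 6 (24.1808).

24.18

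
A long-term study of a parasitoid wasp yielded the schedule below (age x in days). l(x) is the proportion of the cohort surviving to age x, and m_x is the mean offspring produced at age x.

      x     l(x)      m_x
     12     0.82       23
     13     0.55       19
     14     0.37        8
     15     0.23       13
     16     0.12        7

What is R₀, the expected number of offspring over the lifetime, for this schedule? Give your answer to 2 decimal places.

36.10

R₀ = Σ l(x) m_x:
  age 12: 0.82 × 23 = 18.8600
  age 13: 0.55 × 19 = 10.4500
  age 14: 0.37 × 8 = 2.9600
  age 15: 0.23 × 13 = 2.9900
  age 16: 0.12 × 7 = 0.8400
R₀ = 18.8600 + 10.4500 + 2.9600 + 2.9900 + 0.8400 = 36.1000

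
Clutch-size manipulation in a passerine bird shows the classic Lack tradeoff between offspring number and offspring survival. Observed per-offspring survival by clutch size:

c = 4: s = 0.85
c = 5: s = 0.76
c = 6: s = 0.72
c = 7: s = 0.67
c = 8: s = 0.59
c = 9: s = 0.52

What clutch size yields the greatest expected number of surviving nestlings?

Expected surviving nestlings = c × s(c):
  c=4: 4 × 0.85 = 3.400
  c=5: 5 × 0.76 = 3.800
  c=6: 6 × 0.72 = 4.320
  c=7: 7 × 0.67 = 4.690
  c=8: 8 × 0.59 = 4.720
  c=9: 9 × 0.52 = 4.680
Maximum at c = 8 (4.720 surviving nestlings).

8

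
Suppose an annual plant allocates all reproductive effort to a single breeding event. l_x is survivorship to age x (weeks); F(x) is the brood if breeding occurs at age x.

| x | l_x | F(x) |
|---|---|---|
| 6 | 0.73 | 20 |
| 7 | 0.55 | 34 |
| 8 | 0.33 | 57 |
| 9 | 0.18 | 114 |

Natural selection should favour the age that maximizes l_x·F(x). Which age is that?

Expected offspring if breeding at age x = l_x × F(x):
  age 6: 0.73 × 20 = 14.600
  age 7: 0.55 × 34 = 18.700
  age 8: 0.33 × 57 = 18.810
  age 9: 0.18 × 114 = 20.520
Maximum at age 9 (20.520).

9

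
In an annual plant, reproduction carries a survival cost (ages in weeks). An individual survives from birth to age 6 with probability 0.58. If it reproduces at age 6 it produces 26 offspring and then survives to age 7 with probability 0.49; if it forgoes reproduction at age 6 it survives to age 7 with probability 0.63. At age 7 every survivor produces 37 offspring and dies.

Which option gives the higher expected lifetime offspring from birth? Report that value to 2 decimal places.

breed at age 6: R₀ = 0.58 × (26 + 0.49 × 37) = 0.58 × 44.1300 = 25.5954
delay to age 7: R₀ = 0.58 × (0.63 × 37) = 0.58 × 23.3100 = 13.5198
Higher: breed at age 6 (25.5954).

25.60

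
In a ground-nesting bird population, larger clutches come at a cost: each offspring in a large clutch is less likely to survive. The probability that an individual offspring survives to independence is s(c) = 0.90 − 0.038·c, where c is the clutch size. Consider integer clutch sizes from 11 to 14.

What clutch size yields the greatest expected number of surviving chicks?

Expected surviving chicks = c × s(c):
  c=11: 11 × 0.482 = 5.302
  c=12: 12 × 0.444 = 5.328
  c=13: 13 × 0.406 = 5.278
  c=14: 14 × 0.368 = 5.152
Maximum at c = 12 (5.328 surviving chicks).

12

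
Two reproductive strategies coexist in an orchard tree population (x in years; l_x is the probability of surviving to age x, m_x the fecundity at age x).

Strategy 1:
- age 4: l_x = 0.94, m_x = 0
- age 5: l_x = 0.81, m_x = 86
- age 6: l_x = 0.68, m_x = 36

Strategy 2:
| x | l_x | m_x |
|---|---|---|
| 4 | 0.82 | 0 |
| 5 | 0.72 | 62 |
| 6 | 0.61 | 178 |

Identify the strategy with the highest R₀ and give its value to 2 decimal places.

153.22

Strategy 1: R₀ = 0.94×0 + 0.81×86 + 0.68×36 = 94.1400
Strategy 2: R₀ = 0.82×0 + 0.72×62 + 0.61×178 = 153.2200
Highest R₀: strategy 2 with 153.2200.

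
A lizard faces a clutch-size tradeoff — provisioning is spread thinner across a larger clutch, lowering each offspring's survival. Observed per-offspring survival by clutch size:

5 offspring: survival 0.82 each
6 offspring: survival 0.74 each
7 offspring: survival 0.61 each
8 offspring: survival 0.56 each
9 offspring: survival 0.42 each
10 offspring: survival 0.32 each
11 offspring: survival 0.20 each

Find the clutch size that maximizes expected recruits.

8

Expected recruits = c × s(c):
  c=5: 5 × 0.82 = 4.100
  c=6: 6 × 0.74 = 4.440
  c=7: 7 × 0.61 = 4.270
  c=8: 8 × 0.56 = 4.480
  c=9: 9 × 0.42 = 3.780
  c=10: 10 × 0.32 = 3.200
  c=11: 11 × 0.20 = 2.200
Maximum at c = 8 (4.480 recruits).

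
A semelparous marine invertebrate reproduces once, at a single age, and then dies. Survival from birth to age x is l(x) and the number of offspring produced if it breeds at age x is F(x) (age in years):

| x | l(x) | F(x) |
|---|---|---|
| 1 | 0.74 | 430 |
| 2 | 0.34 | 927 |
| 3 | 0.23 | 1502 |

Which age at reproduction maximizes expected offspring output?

Expected offspring if breeding at age x = l(x) × F(x):
  age 1: 0.74 × 430 = 318.200
  age 2: 0.34 × 927 = 315.180
  age 3: 0.23 × 1502 = 345.460
Maximum at age 3 (345.460).

3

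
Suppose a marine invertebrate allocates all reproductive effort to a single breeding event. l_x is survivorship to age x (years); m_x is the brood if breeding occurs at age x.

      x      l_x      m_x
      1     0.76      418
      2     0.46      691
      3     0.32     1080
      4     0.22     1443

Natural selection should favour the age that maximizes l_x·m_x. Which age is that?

3

Expected offspring if breeding at age x = l_x × m_x:
  age 1: 0.76 × 418 = 317.680
  age 2: 0.46 × 691 = 317.860
  age 3: 0.32 × 1080 = 345.600
  age 4: 0.22 × 1443 = 317.460
Maximum at age 3 (345.600).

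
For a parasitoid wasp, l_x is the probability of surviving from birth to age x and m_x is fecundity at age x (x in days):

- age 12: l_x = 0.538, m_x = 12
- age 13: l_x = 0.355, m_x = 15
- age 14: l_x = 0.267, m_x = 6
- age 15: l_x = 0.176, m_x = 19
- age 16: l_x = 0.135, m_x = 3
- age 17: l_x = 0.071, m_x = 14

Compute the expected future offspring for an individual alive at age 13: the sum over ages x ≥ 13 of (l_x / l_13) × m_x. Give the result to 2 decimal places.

32.87

l_13 = 0.355. Conditional survival from age 13 to x is l_x / l_13.
  x=13: (0.355/0.355) × 15 = 15.0000
  x=14: (0.267/0.355) × 6 = 4.5127
  x=15: (0.176/0.355) × 19 = 9.4197
  x=16: (0.135/0.355) × 3 = 1.1408
  x=17: (0.071/0.355) × 14 = 2.8000
Sum = 15.0000 + 4.5127 + 9.4197 + 1.1408 + 2.8000 = 32.8732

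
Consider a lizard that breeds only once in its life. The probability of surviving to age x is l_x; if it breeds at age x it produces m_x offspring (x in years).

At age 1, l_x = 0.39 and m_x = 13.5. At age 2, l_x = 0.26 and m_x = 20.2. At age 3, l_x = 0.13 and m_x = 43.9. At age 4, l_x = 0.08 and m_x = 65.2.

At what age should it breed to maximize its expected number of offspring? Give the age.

Expected offspring if breeding at age x = l_x × m_x:
  age 1: 0.39 × 13.5 = 5.265
  age 2: 0.26 × 20.2 = 5.252
  age 3: 0.13 × 43.9 = 5.707
  age 4: 0.08 × 65.2 = 5.216
Maximum at age 3 (5.707).

3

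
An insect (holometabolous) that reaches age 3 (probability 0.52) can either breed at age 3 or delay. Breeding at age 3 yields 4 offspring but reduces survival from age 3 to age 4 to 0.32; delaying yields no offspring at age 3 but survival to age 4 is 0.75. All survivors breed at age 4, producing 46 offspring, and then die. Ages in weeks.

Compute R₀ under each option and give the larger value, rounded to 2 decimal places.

breed at age 3: R₀ = 0.52 × (4 + 0.32 × 46) = 0.52 × 18.7200 = 9.7344
delay to age 4: R₀ = 0.52 × (0.75 × 46) = 0.52 × 34.5000 = 17.9400
Higher: delay to age 4 (17.9400).

17.94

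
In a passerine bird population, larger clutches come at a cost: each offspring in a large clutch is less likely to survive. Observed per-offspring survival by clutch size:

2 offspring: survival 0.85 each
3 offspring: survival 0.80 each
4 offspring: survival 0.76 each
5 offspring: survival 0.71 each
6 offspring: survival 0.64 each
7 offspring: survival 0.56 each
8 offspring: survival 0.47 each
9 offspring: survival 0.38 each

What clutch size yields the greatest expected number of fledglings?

7

Expected fledglings = c × s(c):
  c=2: 2 × 0.85 = 1.700
  c=3: 3 × 0.80 = 2.400
  c=4: 4 × 0.76 = 3.040
  c=5: 5 × 0.71 = 3.550
  c=6: 6 × 0.64 = 3.840
  c=7: 7 × 0.56 = 3.920
  c=8: 8 × 0.47 = 3.760
  c=9: 9 × 0.38 = 3.420
Maximum at c = 7 (3.920 fledglings).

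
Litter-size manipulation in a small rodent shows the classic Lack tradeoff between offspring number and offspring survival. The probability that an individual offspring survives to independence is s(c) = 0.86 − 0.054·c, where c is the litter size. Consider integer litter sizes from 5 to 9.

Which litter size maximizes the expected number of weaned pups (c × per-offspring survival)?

Expected weaned pups = c × s(c):
  c=5: 5 × 0.590 = 2.950
  c=6: 6 × 0.536 = 3.216
  c=7: 7 × 0.482 = 3.374
  c=8: 8 × 0.428 = 3.424
  c=9: 9 × 0.374 = 3.366
Maximum at c = 8 (3.424 weaned pups).

8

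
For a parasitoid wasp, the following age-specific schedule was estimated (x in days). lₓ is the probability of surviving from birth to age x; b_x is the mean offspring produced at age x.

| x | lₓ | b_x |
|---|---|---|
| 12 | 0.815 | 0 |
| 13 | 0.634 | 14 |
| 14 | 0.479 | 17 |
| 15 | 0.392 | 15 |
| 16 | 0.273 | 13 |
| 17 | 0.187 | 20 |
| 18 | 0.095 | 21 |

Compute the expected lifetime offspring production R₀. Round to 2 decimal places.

32.18

R₀ = Σ lₓ b_x:
  age 12: 0.815 × 0 = 0.0000
  age 13: 0.634 × 14 = 8.8760
  age 14: 0.479 × 17 = 8.1430
  age 15: 0.392 × 15 = 5.8800
  age 16: 0.273 × 13 = 3.5490
  age 17: 0.187 × 20 = 3.7400
  age 18: 0.095 × 21 = 1.9950
R₀ = 0.0000 + 8.8760 + 8.1430 + 5.8800 + 3.5490 + 3.7400 + 1.9950 = 32.1830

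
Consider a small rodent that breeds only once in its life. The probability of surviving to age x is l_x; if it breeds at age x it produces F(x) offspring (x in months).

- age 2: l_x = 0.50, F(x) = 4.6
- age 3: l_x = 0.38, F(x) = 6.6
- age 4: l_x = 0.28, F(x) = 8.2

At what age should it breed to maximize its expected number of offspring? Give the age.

3

Expected offspring if breeding at age x = l_x × F(x):
  age 2: 0.50 × 4.6 = 2.300
  age 3: 0.38 × 6.6 = 2.508
  age 4: 0.28 × 8.2 = 2.296
Maximum at age 3 (2.508).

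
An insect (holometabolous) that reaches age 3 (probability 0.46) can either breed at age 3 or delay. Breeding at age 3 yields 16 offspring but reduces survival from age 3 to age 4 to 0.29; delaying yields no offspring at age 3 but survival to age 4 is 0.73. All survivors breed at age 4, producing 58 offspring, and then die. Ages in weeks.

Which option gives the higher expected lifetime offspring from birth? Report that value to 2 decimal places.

breed at age 3: R₀ = 0.46 × (16 + 0.29 × 58) = 0.46 × 32.8200 = 15.0972
delay to age 4: R₀ = 0.46 × (0.73 × 58) = 0.46 × 42.3400 = 19.4764
Higher: delay to age 4 (19.4764).

19.48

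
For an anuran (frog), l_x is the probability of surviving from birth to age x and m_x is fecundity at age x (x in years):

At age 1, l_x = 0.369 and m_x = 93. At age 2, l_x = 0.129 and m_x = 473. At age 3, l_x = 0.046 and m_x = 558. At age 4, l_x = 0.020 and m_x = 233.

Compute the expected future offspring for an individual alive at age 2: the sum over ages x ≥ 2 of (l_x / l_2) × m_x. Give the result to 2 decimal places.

l_2 = 0.129. Conditional survival from age 2 to x is l_x / l_2.
  x=2: (0.129/0.129) × 473 = 473.0000
  x=3: (0.046/0.129) × 558 = 198.9767
  x=4: (0.020/0.129) × 233 = 36.1240
Sum = 473.0000 + 198.9767 + 36.1240 = 708.1008

708.10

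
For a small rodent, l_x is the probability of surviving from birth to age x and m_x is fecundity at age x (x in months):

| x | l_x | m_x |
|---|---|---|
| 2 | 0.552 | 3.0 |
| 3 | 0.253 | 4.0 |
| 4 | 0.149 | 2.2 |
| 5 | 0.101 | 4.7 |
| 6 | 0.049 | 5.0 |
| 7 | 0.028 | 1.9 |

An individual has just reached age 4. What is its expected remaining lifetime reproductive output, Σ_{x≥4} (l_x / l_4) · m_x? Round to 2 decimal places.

7.39

l_4 = 0.149. Conditional survival from age 4 to x is l_x / l_4.
  x=4: (0.149/0.149) × 2.2 = 2.2000
  x=5: (0.101/0.149) × 4.7 = 3.1859
  x=6: (0.049/0.149) × 5.0 = 1.6443
  x=7: (0.028/0.149) × 1.9 = 0.3570
Sum = 2.2000 + 3.1859 + 1.6443 + 0.3570 = 7.3872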